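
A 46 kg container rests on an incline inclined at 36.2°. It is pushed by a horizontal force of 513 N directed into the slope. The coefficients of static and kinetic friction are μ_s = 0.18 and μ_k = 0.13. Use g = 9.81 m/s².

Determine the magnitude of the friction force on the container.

f ≈ 86.7 N (down the incline)

Normal direction: N = m g cos θ + P sin θ = 667.1 N.
Parallel to the incline: P cos θ − m g sin θ = 414 − 266.5 = 147.5 N; the friction needed to balance this is 147.5 N acting down the slope.
Maximum static friction: μ_s N = 0.18 × 667.1 = 120.1 N.
|f_req| = 147.5 > 120.1 N → the container slides up the incline; f = μ_k N = 0.13 × 667.1 = 86.7 N.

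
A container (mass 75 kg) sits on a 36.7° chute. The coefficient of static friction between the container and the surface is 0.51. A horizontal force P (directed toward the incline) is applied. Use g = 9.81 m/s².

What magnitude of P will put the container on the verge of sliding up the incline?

P ≈ 1490 N

At impending motion up the slope, friction acts down-slope at its limit: f = μ_s N.
Perpendicular to the incline: N = m g cos θ + P sin θ.
Along the incline: P cos θ = m g sin θ + μ_s N = m g sin θ + μ_s (m g cos θ + P sin θ).
Solving, P (cos θ − μ_s sin θ) = m g (sin θ + μ_s cos θ), so P = 75×9.81×(sin 36.7° + 0.51 cos 36.7°)/(cos 36.7° − 0.51 sin 36.7°) = 736×1.007/0.497 = 1490 N.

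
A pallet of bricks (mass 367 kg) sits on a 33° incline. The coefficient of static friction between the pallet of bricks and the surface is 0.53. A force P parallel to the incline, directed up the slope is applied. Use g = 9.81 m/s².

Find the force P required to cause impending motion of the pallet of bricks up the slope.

P ≈ 3560 N

At impending motion up the slope, friction acts down-slope at its limit: f = μ_s N.
P is parallel to the surface, so N = m g cos θ = 3020 N.
Along the incline: P = m g sin θ + μ_s N = 1960 + 0.53×3020 = 3560 N.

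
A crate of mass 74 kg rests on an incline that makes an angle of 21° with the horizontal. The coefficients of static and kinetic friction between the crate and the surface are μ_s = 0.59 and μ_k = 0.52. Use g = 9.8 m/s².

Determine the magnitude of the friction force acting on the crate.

The normal reaction is N = m g cos θ = 677 N.
Along the slope the weight component is m g sin θ = 259.9 N; friction must supply exactly this, acting up-slope.
Static friction can supply at most μ_s N = 399.4 N.
Since |259.9| ≤ 399.4 N, static friction is sufficient; f equals the required value, not μ_s N.

f ≈ 260 N (up the incline)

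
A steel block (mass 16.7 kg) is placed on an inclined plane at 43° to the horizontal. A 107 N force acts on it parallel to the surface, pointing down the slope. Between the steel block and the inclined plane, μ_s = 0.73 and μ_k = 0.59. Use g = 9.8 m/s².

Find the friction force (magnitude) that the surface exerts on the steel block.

The normal reaction is N = m g cos θ = 119.7 N.
For equilibrium along the incline the friction force must supply f = m g sin θ + P = 111.6 + 107 = 218.6 N (positive meaning up-slope).
The static-friction ceiling is μ_s N = 0.73 × 119.7 = 87.38 N.
|218.6| exceeds 87.38 N, so the steel block slips down-slope; friction is kinetic, f = μ_k N = 0.59×119.7 = 70.6 N.

f ≈ 70.6 N (up the incline)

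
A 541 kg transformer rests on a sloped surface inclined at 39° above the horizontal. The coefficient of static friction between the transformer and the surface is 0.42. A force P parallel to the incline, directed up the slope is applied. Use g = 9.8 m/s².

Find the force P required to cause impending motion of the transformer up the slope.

P ≈ 5070 N

At impending motion up the slope, friction acts down-slope at its limit: f = μ_s N.
P is parallel to the surface, so N = m g cos θ = 4120 N.
Along the incline: P = m g sin θ + μ_s N = 3340 + 0.42×4120 = 5070 N.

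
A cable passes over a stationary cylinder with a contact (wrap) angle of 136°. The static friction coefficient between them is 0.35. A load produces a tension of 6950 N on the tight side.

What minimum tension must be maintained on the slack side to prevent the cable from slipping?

Capstan equation at impending slip: T_tight/T_slack = e^{μβ}.
β = 136° = 2.374 rad; e^{μβ} = e^{0.35×2.374} = 2.295.
T_slack = T_tight / e^{μβ} = 6950 / 2.295 = 3030 N.

T_min ≈ 3030 N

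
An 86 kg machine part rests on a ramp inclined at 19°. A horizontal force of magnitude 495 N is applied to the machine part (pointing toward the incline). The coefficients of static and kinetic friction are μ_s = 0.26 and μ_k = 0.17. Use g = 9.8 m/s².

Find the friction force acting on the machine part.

Normal direction: N = m g cos θ + P sin θ = 958 N.
Parallel to the incline: P cos θ − m g sin θ = 468 − 274.4 = 193.6 N; the friction needed to balance this is 193.6 N acting down the slope.
The limit of static friction is μ_s N = 249.1 N.
|f_req| = 193.6 ≤ 249.1 N → the machine part is in equilibrium; friction equals the required value.

f ≈ 194 N (down the incline)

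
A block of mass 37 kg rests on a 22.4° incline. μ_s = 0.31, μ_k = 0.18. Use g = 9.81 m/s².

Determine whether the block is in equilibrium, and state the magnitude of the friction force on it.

N = m g cos θ = 336 N.
Down-slope weight component: m g sin θ = 138 N.
μ_s N = 104 N.
138 > 104 N, so it slides; kinetic friction f = μ_k N = 0.18×336 = 60.4 N.

f ≈ 60.4 N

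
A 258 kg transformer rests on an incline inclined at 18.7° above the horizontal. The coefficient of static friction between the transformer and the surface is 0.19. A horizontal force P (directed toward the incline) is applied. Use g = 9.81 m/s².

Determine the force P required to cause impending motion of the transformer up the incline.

At impending motion up the slope, friction acts down-slope at its limit: f = μ_s N.
Perpendicular to the incline: N = m g cos θ + P sin θ.
Along the incline: P cos θ = m g sin θ + μ_s N = m g sin θ + μ_s (m g cos θ + P sin θ).
Solving, P (cos θ − μ_s sin θ) = m g (sin θ + μ_s cos θ), so P = 258×9.81×(sin 18.7° + 0.19 cos 18.7°)/(cos 18.7° − 0.19 sin 18.7°) = 2530×0.5006/0.8863 = 1430 N.

P ≈ 1430 N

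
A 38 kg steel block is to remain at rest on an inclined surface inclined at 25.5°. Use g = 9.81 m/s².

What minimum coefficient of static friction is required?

μ_s,min ≈ 0.477

At the slip threshold m g sin θ = μ_s m g cos θ, so μ_s,min = tan θ.
μ_s,min = tan 25.5° = 0.477.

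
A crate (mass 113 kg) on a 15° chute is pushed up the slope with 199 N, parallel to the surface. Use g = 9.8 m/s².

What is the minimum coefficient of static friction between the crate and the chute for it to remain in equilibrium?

μ_s,min ≈ 0.0819

N = m g cos θ = 1070 N.
Friction must make up the shortfall along the incline: f = m g sin θ − P = 286.6 − 199 = 87.62 N.
At the threshold f = μ_s N, so μ_s,min = 87.62/1070 = 0.0819.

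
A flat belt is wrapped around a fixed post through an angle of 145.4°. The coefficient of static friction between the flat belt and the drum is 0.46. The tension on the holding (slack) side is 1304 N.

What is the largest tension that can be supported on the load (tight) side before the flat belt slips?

T_max ≈ 4190 N

At impending slip the capstan equation gives T₂/T₁ = e^{μβ} with β in radians.
β = 145.4° × π/180 = 2.538 rad.
e^{μβ} = e^{0.46×2.538} = 3.213.
T₂ = T₁ · e^{μβ} = 1304 × 3.213 = 4190 N.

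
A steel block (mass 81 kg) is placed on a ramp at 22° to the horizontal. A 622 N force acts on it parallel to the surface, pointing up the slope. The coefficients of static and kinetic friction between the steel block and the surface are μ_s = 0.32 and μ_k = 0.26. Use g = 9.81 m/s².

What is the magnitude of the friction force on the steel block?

Perpendicular to the surface, N = m g cos θ = 81·9.81·cos 22° = 736.7 N.
The friction needed for equilibrium is m g sin θ − P = 297.7 − 622 = -324.3 N, measured positive up-slope.
Maximum static friction available: μ_s N = 0.32 × 736.7 = 235.8 N.
|-324.3| exceeds 235.8 N, so the steel block slips up-slope; friction is kinetic, f = μ_k N = 0.26×736.7 = 192 N.

f ≈ 192 N (down the incline)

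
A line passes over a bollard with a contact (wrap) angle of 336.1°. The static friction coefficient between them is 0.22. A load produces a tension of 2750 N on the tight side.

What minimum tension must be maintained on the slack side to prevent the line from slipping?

Capstan equation at impending slip: T_tight/T_slack = e^{μβ}.
β = 336.1° = 5.866 rad; e^{μβ} = e^{0.22×5.866} = 3.635.
T_slack = T_tight / e^{μβ} = 2750 / 3.635 = 757 N.

T_min ≈ 757 N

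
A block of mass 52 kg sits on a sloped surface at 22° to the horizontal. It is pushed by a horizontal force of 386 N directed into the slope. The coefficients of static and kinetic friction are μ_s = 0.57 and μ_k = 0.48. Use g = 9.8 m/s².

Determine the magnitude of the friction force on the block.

Normal direction: N = m g cos θ + P sin θ = 617.1 N.
Along the incline, the net driving force (taking up-slope positive) is P cos θ − m g sin θ = 357.9 − 190.9 = 167 N, so equilibrium requires friction f = -167 N (down-slope).
Maximum static friction: μ_s N = 0.57 × 617.1 = 351.7 N.
|f_req| = 167 ≤ 351.7 N → the block is in equilibrium; friction equals the required value.

f ≈ 167 N (down the incline)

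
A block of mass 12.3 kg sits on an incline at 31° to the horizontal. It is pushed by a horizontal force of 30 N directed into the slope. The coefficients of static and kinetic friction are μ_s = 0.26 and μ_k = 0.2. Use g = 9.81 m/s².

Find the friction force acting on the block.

f ≈ 23.8 N (up the incline)

The horizontal push has a component P sin θ into the surface, so N = m g cos θ + P sin θ = 103.4 + 15.45 = 118.9 N.
Parallel to the incline: P cos θ − m g sin θ = 25.72 − 62.15 = -36.43 N; the friction needed to balance this is 36.43 N acting up the slope.
Maximum static friction: μ_s N = 0.26 × 118.9 = 30.91 N.
|f_req| = 36.43 > 30.91 N → the block slides down the incline; f = μ_k N = 0.2 × 118.9 = 23.8 N.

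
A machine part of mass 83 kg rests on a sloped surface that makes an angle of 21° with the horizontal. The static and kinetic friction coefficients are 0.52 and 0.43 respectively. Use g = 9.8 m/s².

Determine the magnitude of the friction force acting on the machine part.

f ≈ 291 N (up the incline)

Perpendicular to the surface, N = m g cos θ = 83·9.8·cos 21° = 759.4 N.
Along the slope the weight component is m g sin θ = 291.5 N; friction must supply exactly this, acting up-slope.
Maximum static friction available: μ_s N = 0.52 × 759.4 = 394.9 N.
Since |291.5| ≤ 394.9 N, static friction is sufficient; f equals the required value, not μ_s N.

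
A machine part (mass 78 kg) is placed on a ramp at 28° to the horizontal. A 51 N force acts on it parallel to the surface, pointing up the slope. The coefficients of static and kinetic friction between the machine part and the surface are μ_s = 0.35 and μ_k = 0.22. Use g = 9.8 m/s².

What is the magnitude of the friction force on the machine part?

The normal reaction is N = m g cos θ = 674.9 N.
For equilibrium along the incline the friction force must supply f = m g sin θ − P = 358.9 − 51 = 307.9 N (positive meaning up-slope).
Static friction can supply at most μ_s N = 236.2 N.
Since |307.9| > 236.2 N, static friction cannot hold it; the machine part slides down the incline and kinetic friction applies: f = μ_k N = 0.22 × 674.9 = 148 N.

f ≈ 148 N (up the incline)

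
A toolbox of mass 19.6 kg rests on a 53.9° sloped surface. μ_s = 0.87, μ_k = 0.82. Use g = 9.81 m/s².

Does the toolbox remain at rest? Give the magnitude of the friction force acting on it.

N = m g cos θ = 113 N.
Down-slope weight component: m g sin θ = 155 N.
μ_s N = 98.6 N.
155 > 98.6 N, so it slides; kinetic friction f = μ_k N = 0.82×113 = 92.9 N.

f ≈ 92.9 N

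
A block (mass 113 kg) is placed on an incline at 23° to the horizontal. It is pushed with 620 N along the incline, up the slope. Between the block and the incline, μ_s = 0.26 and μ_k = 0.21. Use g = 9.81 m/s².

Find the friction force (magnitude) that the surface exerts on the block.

f ≈ 187 N (down the incline)

Normal force: N = m g cos θ = 113 × 9.81 × cos 23° = 1020 N.
Parallel to the incline, ΣF = 0 gives f = m g sin θ − P = 433.1 − 620 = -186.9 N (up-slope positive).
Static friction can supply at most μ_s N = 265.3 N.
Since |-186.9| ≤ 265.3 N, static friction is sufficient; f equals the required value, not μ_s N.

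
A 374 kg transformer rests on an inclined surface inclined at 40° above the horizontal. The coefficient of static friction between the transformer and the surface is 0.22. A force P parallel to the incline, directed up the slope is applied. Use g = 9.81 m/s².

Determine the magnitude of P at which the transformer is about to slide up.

At impending motion up the slope, friction acts down-slope at its limit: f = μ_s N.
P is parallel to the surface, so N = m g cos θ = 2810 N.
Along the incline: P = m g sin θ + μ_s N = 2360 + 0.22×2810 = 2980 N.

P ≈ 2980 N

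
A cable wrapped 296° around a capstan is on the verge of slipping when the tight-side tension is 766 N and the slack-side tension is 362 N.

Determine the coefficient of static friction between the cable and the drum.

T₂/T₁ = e^{μβ} → μ = ln(T₂/T₁)/β.
β = 296° = 5.166 rad.
μ = ln(766/362)/5.166 = ln(2.116)/5.166 = 0.145.

μ ≈ 0.145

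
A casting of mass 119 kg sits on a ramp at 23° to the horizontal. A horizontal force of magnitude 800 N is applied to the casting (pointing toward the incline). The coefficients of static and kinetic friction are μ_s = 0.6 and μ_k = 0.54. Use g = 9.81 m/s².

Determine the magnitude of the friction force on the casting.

Resolve perpendicular to the incline: N = m g cos θ + P sin θ = 119×9.81×cos 23° + 800×sin 23° = 1387 N.
Parallel to the incline: P cos θ − m g sin θ = 736.4 − 456.1 = 280.3 N; the friction needed to balance this is 280.3 N acting down the slope.
Maximum static friction: μ_s N = 0.6 × 1387 = 832.3 N.
Since 280.3 N is within the 832.3 N limit, the casting stays put and friction is exactly 280 N.

f ≈ 280 N (down the incline)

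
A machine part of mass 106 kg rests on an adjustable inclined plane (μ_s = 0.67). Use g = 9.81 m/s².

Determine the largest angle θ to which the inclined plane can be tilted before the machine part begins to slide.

At the slip threshold, m g sin θ = μ_s · m g cos θ, so tan θ = μ_s.
θ_max = arctan(0.67) = 33.8°.

θ_max ≈ 33.8°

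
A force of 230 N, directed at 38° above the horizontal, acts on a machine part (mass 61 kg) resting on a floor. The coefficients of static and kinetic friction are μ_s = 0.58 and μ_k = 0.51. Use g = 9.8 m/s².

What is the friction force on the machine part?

f ≈ 181 N

Vertical equilibrium gives N = m g − P sin α = 456.2 N.
Horizontally, friction must balance P cos α = 181.2 N.
The static-friction limit is μ_s N = 264.6 N.
181.2 ≤ 264.6 N → static; friction equals the required 181 N.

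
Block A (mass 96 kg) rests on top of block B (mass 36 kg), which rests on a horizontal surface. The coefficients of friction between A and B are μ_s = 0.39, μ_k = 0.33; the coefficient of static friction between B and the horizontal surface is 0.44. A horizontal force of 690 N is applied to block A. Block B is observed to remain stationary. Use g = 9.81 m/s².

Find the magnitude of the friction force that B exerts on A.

The normal force B exerts on A is simply A's weight, N₁ = 941.8 N.
Maximum static friction on A from B: μ_s N₁ = 0.39×941.8 = 367.3 N.
P = 690 N exceeds that limit, so A slips over B and the interface friction becomes kinetic: f₁ = μ_k N₁ = 0.33×941.8 = 311 N.
B experiences an equal 311 N forward from A (third law). B is in equilibrium, so the floor supplies f₂ = 311 N of static friction (limit μ_s(m_A+m_B)g = 569.8 N, not exceeded).

f ≈ 311 N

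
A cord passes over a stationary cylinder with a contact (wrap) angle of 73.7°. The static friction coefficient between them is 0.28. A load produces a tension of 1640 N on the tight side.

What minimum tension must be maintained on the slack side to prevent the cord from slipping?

Capstan equation at impending slip: T_tight/T_slack = e^{μβ}.
β = 73.7° = 1.286 rad; e^{μβ} = e^{0.28×1.286} = 1.434.
T_slack = T_tight / e^{μβ} = 1640 / 1.434 = 1140 N.

T_min ≈ 1140 N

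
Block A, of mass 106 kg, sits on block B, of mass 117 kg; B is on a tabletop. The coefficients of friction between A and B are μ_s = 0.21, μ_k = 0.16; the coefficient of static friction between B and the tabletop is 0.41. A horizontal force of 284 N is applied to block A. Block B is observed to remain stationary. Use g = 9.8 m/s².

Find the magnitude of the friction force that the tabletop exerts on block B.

Between the blocks, N₁ = m_A g = 1039 N.
So the A–B interface can sustain at most μ_s N₁ = 218.1 N of static friction.
P = 284 N exceeds that limit, so A slips over B and the interface friction becomes kinetic: f₁ = μ_k N₁ = 0.16×1039 = 166 N.
By Newton's third law B feels 166 N forward from A. With B stationary, the floor's static friction on B balances it: f₂ = 166 N (well within μ_s(m_A+m_B)g = 896 N).

f ≈ 166 N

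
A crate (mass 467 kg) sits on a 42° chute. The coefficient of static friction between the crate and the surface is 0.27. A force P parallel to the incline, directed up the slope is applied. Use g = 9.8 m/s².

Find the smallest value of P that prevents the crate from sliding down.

P_min ≈ 2140 N

The crate tends to slide down (tan θ > μ_s), so at the point of impending slip friction acts up-slope at its limit: f = μ_s N.
P is parallel to the surface, so N = m g cos θ = 3400 N.
Along the incline: P + μ_s N = m g sin θ, so P = 3060 − 0.27×3400 = 2140 N.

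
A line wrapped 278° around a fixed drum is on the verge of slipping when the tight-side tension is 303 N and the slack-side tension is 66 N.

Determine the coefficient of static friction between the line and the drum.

T₂/T₁ = e^{μβ} → μ = ln(T₂/T₁)/β.
β = 278° = 4.852 rad.
μ = ln(303/66)/4.852 = ln(4.591)/4.852 = 0.314.

μ ≈ 0.314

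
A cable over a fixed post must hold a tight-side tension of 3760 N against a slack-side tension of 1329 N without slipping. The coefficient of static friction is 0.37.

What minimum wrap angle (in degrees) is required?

β_min ≈ 161°

T₂/T₁ = e^{μβ} → β = ln(T₂/T₁)/μ.
β = ln(3760/1329)/0.37 = 1.04/0.37 = 2.811 rad.
In degrees: β = 2.811 × 180/π = 161°.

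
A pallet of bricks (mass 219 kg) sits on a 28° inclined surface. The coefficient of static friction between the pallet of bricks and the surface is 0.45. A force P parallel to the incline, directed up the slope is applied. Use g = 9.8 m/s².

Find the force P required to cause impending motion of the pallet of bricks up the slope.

At impending motion up the slope, friction acts down-slope at its limit: f = μ_s N.
P is parallel to the surface, so N = m g cos θ = 1890 N.
Along the incline: P = m g sin θ + μ_s N = 1010 + 0.45×1890 = 1860 N.

P ≈ 1860 N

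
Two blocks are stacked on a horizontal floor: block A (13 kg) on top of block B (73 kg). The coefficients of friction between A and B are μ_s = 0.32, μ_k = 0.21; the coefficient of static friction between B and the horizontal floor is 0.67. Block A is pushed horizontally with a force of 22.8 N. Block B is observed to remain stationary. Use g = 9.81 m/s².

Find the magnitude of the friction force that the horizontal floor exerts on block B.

f ≈ 22.8 N

Between the blocks, N₁ = m_A g = 127.5 N.
Maximum static friction on A from B: μ_s N₁ = 0.32×127.5 = 40.81 N.
Since P = 22.8 N ≤ 40.81 N, A does not slip on B; friction on A equals P = 22.8 N.
By Newton's third law B feels 22.8 N forward from A. With B stationary, the floor's static friction on B balances it: f₂ = 22.8 N (well within μ_s(m_A+m_B)g = 565.3 N).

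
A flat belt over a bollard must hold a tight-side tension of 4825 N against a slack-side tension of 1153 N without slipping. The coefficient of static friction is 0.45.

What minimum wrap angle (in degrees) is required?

T₂/T₁ = e^{μβ} → β = ln(T₂/T₁)/μ.
β = ln(4825/1153)/0.45 = 1.431/0.45 = 3.181 rad.
In degrees: β = 3.181 × 180/π = 182°.

β_min ≈ 182°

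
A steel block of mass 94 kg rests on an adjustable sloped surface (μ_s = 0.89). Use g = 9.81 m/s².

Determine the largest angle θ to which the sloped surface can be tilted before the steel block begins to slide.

At the slip threshold, m g sin θ = μ_s · m g cos θ, so tan θ = μ_s.
θ_max = arctan(0.89) = 41.7°.

θ_max ≈ 41.7°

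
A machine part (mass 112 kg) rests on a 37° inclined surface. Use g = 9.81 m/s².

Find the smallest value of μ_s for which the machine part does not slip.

μ_s,min ≈ 0.754

At the slip threshold m g sin θ = μ_s m g cos θ, so μ_s,min = tan θ.
μ_s,min = tan 37° = 0.754.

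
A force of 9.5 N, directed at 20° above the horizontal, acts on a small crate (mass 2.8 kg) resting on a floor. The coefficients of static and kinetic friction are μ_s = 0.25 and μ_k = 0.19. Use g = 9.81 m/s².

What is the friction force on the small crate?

The vertical component of P reduces the normal force: N = m g − P sin α = 27.47 − 3.249 = 24.22 N.
For equilibrium, f = P cos α = 9.5×cos 20° = 8.927 N.
μ_s N = 0.25 × 24.22 = 6.055 N.
The required friction exceeds μ_s N, so the small crate moves and f = μ_k N = 4.6 N.

f ≈ 4.6 N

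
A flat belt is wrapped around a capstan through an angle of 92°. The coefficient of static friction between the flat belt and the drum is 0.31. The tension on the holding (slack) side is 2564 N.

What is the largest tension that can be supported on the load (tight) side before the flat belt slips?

At impending slip the capstan equation gives T₂/T₁ = e^{μβ} with β in radians.
β = 92° × π/180 = 1.606 rad.
e^{μβ} = e^{0.31×1.606} = 1.645.
T₂ = T₁ · e^{μβ} = 2564 × 1.645 = 4220 N.

T_max ≈ 4220 N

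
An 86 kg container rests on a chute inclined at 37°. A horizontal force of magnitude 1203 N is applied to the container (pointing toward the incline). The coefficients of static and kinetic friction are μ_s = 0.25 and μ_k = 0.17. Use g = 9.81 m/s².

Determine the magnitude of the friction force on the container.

f ≈ 238 N (down the incline)

The horizontal push has a component P sin θ into the surface, so N = m g cos θ + P sin θ = 673.8 + 724 = 1398 N.
Parallel to the incline: P cos θ − m g sin θ = 960.8 − 507.7 = 453 N; the friction needed to balance this is 453 N acting down the slope.
The limit of static friction is μ_s N = 349.4 N.
The required 453 N exceeds the static limit, so the container slides up-slope and f = μ_k N = 0.17×1398 = 238 N.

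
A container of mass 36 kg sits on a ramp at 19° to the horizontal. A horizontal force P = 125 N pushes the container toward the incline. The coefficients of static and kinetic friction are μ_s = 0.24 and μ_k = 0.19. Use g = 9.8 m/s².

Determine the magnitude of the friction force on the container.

f ≈ 3.33 N (down the incline)

Resolve perpendicular to the incline: N = m g cos θ + P sin θ = 36×9.8×cos 19° + 125×sin 19° = 374.3 N.
Parallel to the incline: P cos θ − m g sin θ = 118.2 − 114.9 = 3.329 N; the friction needed to balance this is 3.329 N acting down the slope.
Maximum static friction: μ_s N = 0.24 × 374.3 = 89.83 N.
Since 3.329 N is within the 89.83 N limit, the container stays put and friction is exactly 3.33 N.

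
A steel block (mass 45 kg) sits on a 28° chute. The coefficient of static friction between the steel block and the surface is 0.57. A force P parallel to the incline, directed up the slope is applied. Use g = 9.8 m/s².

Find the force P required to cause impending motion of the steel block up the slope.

P ≈ 429 N

At impending motion up the slope, friction acts down-slope at its limit: f = μ_s N.
P is parallel to the surface, so N = m g cos θ = 389 N.
Along the incline: P = m g sin θ + μ_s N = 207 + 0.57×389 = 429 N.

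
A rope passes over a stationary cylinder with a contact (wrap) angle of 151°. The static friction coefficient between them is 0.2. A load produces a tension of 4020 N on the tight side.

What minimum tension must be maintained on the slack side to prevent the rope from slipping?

Capstan equation at impending slip: T_tight/T_slack = e^{μβ}.
β = 151° = 2.635 rad; e^{μβ} = e^{0.2×2.635} = 1.694.
T_slack = T_tight / e^{μβ} = 4020 / 1.694 = 2370 N.

T_min ≈ 2370 N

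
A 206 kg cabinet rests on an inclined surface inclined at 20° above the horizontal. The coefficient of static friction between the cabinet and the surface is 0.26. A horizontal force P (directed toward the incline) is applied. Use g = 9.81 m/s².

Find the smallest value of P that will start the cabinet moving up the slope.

P ≈ 1390 N

At impending motion up the slope, friction acts down-slope at its limit: f = μ_s N.
Perpendicular to the incline: N = m g cos θ + P sin θ.
Along the incline: P cos θ = m g sin θ + μ_s N = m g sin θ + μ_s (m g cos θ + P sin θ).
Solving, P (cos θ − μ_s sin θ) = m g (sin θ + μ_s cos θ), so P = 206×9.81×(sin 20° + 0.26 cos 20°)/(cos 20° − 0.26 sin 20°) = 2020×0.5863/0.8508 = 1390 N.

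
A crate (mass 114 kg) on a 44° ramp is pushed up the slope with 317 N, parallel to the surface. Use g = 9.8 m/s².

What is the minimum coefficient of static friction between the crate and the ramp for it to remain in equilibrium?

μ_s,min ≈ 0.571

N = m g cos θ = 803.6 N.
Friction must make up the shortfall along the incline: f = m g sin θ − P = 776.1 − 317 = 459.1 N.
At the threshold f = μ_s N, so μ_s,min = 459.1/803.6 = 0.571.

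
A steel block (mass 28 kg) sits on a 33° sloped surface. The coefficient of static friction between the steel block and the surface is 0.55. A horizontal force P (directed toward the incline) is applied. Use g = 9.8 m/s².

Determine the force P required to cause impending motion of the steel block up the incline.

P ≈ 512 N

At impending motion up the slope, friction acts down-slope at its limit: f = μ_s N.
Perpendicular to the incline: N = m g cos θ + P sin θ.
Along the incline: P cos θ = m g sin θ + μ_s N = m g sin θ + μ_s (m g cos θ + P sin θ).
Solving, P (cos θ − μ_s sin θ) = m g (sin θ + μ_s cos θ), so P = 28×9.8×(sin 33° + 0.55 cos 33°)/(cos 33° − 0.55 sin 33°) = 274×1.006/0.5391 = 512 N.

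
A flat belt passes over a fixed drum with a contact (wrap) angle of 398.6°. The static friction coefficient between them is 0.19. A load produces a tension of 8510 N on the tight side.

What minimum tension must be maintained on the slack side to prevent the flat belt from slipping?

T_min ≈ 2270 N

Capstan equation at impending slip: T_tight/T_slack = e^{μβ}.
β = 398.6° = 6.957 rad; e^{μβ} = e^{0.19×6.957} = 3.75.
T_slack = T_tight / e^{μβ} = 8510 / 3.75 = 2270 N.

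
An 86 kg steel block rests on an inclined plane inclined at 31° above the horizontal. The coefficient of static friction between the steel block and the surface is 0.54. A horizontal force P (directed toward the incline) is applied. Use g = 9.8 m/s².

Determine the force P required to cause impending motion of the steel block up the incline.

At impending motion up the slope, friction acts down-slope at its limit: f = μ_s N.
Perpendicular to the incline: N = m g cos θ + P sin θ.
Along the incline: P cos θ = m g sin θ + μ_s N = m g sin θ + μ_s (m g cos θ + P sin θ).
Solving, P (cos θ − μ_s sin θ) = m g (sin θ + μ_s cos θ), so P = 86×9.8×(sin 31° + 0.54 cos 31°)/(cos 31° − 0.54 sin 31°) = 843×0.9779/0.579 = 1420 N.

P ≈ 1420 N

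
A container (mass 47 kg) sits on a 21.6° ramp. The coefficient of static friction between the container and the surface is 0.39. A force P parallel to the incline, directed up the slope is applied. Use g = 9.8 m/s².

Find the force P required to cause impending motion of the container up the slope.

P ≈ 337 N

At impending motion up the slope, friction acts down-slope at its limit: f = μ_s N.
P is parallel to the surface, so N = m g cos θ = 428 N.
Along the incline: P = m g sin θ + μ_s N = 170 + 0.39×428 = 337 N.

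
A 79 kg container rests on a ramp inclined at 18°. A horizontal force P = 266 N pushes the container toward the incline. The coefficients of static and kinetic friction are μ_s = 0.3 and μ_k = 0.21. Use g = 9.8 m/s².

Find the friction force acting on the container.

Normal direction: N = m g cos θ + P sin θ = 818.5 N.
Parallel to the incline: P cos θ − m g sin θ = 253 − 239.2 = 13.74 N; the friction needed to balance this is 13.74 N acting down the slope.
Maximum static friction: μ_s N = 0.3 × 818.5 = 245.6 N.
|f_req| = 13.74 ≤ 245.6 N → the container is in equilibrium; friction equals the required value.

f ≈ 13.7 N (down the incline)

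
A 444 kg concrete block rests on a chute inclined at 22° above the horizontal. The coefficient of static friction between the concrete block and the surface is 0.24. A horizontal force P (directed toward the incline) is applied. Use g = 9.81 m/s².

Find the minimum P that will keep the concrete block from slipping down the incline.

The concrete block tends to slide down (tan θ > μ_s), so at the point of impending slip friction acts up-slope at its limit: f = μ_s N.
Perpendicular to the incline: N = m g cos θ + P sin θ.
Along the incline: P cos θ + μ_s N = m g sin θ, i.e. P cos θ + μ_s (m g cos θ + P sin θ) = m g sin θ.
Solving, P (cos θ + μ_s sin θ) = m g (sin θ − μ_s cos θ), so P = 4360×0.1521/1.017 = 651 N.

P_min ≈ 651 N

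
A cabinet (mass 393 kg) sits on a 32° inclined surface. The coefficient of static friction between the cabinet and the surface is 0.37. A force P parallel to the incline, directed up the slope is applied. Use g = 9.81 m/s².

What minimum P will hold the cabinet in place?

The cabinet tends to slide down (tan θ > μ_s), so at the point of impending slip friction acts up-slope at its limit: f = μ_s N.
P is parallel to the surface, so N = m g cos θ = 3270 N.
Along the incline: P + μ_s N = m g sin θ, so P = 2040 − 0.37×3270 = 833 N.

P_min ≈ 833 N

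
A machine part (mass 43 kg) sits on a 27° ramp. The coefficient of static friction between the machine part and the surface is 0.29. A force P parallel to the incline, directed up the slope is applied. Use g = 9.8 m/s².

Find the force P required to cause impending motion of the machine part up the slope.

P ≈ 300 N

At impending motion up the slope, friction acts down-slope at its limit: f = μ_s N.
P is parallel to the surface, so N = m g cos θ = 375 N.
Along the incline: P = m g sin θ + μ_s N = 191 + 0.29×375 = 300 N.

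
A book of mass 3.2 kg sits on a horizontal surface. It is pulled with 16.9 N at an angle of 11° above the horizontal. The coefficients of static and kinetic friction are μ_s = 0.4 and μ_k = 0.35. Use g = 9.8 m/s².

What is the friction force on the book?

f ≈ 9.85 N

Vertical equilibrium gives N = m g − P sin α = 28.14 N.
The horizontal driving force is P cos α = 16.59 N, so equilibrium needs friction f = 16.59 N.
μ_s N = 0.4 × 28.14 = 11.25 N.
16.59 > 11.25 N → the book slides; f = μ_k N = 0.35×28.14 = 9.85 N.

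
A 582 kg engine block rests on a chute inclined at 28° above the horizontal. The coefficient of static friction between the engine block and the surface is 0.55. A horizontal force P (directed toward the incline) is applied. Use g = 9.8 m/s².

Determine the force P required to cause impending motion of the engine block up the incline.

P ≈ 8720 N

At impending motion up the slope, friction acts down-slope at its limit: f = μ_s N.
Perpendicular to the incline: N = m g cos θ + P sin θ.
Along the incline: P cos θ = m g sin θ + μ_s N = m g sin θ + μ_s (m g cos θ + P sin θ).
Solving, P (cos θ − μ_s sin θ) = m g (sin θ + μ_s cos θ), so P = 582×9.8×(sin 28° + 0.55 cos 28°)/(cos 28° − 0.55 sin 28°) = 5700×0.9551/0.6247 = 8720 N.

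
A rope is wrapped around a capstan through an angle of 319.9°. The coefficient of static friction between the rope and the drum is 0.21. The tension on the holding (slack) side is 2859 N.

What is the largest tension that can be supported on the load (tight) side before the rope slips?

T_max ≈ 9230 N

At impending slip the capstan equation gives T₂/T₁ = e^{μβ} with β in radians.
β = 319.9° × π/180 = 5.583 rad.
e^{μβ} = e^{0.21×5.583} = 3.23.
T₂ = T₁ · e^{μβ} = 2859 × 3.23 = 9230 N.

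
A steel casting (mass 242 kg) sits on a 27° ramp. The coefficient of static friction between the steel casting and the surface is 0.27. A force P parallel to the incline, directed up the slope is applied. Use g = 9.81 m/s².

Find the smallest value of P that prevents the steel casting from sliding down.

P_min ≈ 507 N

The steel casting tends to slide down (tan θ > μ_s), so at the point of impending slip friction acts up-slope at its limit: f = μ_s N.
P is parallel to the surface, so N = m g cos θ = 2120 N.
Along the incline: P + μ_s N = m g sin θ, so P = 1080 − 0.27×2120 = 507 N.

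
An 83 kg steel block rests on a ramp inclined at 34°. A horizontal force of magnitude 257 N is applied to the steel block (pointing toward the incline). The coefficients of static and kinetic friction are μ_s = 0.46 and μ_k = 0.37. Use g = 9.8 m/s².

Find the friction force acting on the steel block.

The horizontal push has a component P sin θ into the surface, so N = m g cos θ + P sin θ = 674.3 + 143.7 = 818.1 N.
Along the incline, the net driving force (taking up-slope positive) is P cos θ − m g sin θ = 213.1 − 454.8 = -241.8 N, so equilibrium requires friction f = 241.8 N (up-slope).
Maximum static friction: μ_s N = 0.46 × 818.1 = 376.3 N.
|f_req| = 241.8 ≤ 376.3 N → the steel block is in equilibrium; friction equals the required value.

f ≈ 242 N (up the incline)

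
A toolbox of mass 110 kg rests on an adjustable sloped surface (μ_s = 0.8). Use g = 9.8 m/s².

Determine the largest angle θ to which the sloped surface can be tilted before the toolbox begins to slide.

θ_max ≈ 38.7°

At the slip threshold, m g sin θ = μ_s · m g cos θ, so tan θ = μ_s.
θ_max = arctan(0.8) = 38.7°.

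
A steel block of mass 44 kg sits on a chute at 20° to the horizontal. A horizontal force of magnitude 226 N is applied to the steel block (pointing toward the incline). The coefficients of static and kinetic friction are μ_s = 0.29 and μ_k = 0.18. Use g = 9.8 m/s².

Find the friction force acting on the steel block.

Resolve perpendicular to the incline: N = m g cos θ + P sin θ = 44×9.8×cos 20° + 226×sin 20° = 482.5 N.
Along the incline, the net driving force (taking up-slope positive) is P cos θ − m g sin θ = 212.4 − 147.5 = 64.89 N, so equilibrium requires friction f = -64.89 N (down-slope).
Maximum static friction: μ_s N = 0.29 × 482.5 = 139.9 N.
Since 64.89 N is within the 139.9 N limit, the steel block stays put and friction is exactly 64.9 N.

f ≈ 64.9 N (down the incline)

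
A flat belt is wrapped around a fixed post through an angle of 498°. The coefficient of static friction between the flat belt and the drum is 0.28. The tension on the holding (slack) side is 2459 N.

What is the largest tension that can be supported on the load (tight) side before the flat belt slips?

T_max ≈ 28000 N

At impending slip the capstan equation gives T₂/T₁ = e^{μβ} with β in radians.
β = 498° × π/180 = 8.692 rad.
e^{μβ} = e^{0.28×8.692} = 11.4.
T₂ = T₁ · e^{μβ} = 2459 × 11.4 = 28000 N.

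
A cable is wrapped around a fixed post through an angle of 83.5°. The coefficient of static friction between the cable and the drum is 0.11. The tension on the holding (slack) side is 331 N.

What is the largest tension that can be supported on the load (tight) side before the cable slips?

At impending slip the capstan equation gives T₂/T₁ = e^{μβ} with β in radians.
β = 83.5° × π/180 = 1.457 rad.
e^{μβ} = e^{0.11×1.457} = 1.174.
T₂ = T₁ · e^{μβ} = 331 × 1.174 = 389 N.

T_max ≈ 389 N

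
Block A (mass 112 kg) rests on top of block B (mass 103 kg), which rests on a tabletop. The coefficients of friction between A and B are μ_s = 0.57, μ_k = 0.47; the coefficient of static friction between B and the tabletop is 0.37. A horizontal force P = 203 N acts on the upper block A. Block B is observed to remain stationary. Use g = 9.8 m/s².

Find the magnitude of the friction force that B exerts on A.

Between the blocks, N₁ = m_A g = 1098 N.
Maximum static friction on A from B: μ_s N₁ = 0.57×1098 = 625.6 N.
P = 203 N is within that limit, so A and B move together (both at rest); the A–B friction is simply f₁ = P = 203 N.
By Newton's third law B feels 203 N forward from A. With B stationary, the floor's static friction on B balances it: f₂ = 203 N (well within μ_s(m_A+m_B)g = 779.6 N).

f ≈ 203 N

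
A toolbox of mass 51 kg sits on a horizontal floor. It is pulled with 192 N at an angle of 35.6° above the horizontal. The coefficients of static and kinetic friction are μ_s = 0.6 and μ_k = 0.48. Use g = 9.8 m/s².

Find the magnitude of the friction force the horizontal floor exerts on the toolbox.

The vertical component of P reduces the normal force: N = m g − P sin α = 499.8 − 111.8 = 388 N.
The horizontal driving force is P cos α = 156.1 N, so equilibrium needs friction f = 156.1 N.
μ_s N = 0.6 × 388 = 232.8 N.
Since 156.1 N does not exceed the limit, the toolbox stays at rest and f = 156 N.

f ≈ 156 N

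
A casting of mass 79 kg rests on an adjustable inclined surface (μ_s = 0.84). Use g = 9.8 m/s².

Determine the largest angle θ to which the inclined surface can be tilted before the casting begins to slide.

At the slip threshold, m g sin θ = μ_s · m g cos θ, so tan θ = μ_s.
θ_max = arctan(0.84) = 40°.

θ_max ≈ 40°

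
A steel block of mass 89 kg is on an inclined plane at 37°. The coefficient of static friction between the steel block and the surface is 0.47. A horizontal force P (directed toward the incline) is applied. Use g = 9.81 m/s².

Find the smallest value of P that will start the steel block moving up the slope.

P ≈ 1650 N

At impending motion up the slope, friction acts down-slope at its limit: f = μ_s N.
Perpendicular to the incline: N = m g cos θ + P sin θ.
Along the incline: P cos θ = m g sin θ + μ_s N = m g sin θ + μ_s (m g cos θ + P sin θ).
Solving, P (cos θ − μ_s sin θ) = m g (sin θ + μ_s cos θ), so P = 89×9.81×(sin 37° + 0.47 cos 37°)/(cos 37° − 0.47 sin 37°) = 873×0.9772/0.5158 = 1650 N.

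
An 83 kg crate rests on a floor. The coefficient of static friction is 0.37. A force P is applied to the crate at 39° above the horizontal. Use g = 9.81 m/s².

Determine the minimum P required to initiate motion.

N = m g − P sin α (the pull lifts the crate).
At impending slip, P cos α = μ_s N = μ_s (m g − P sin α).
Solving: P (cos α + μ_s sin α) = μ_s m g → P = 0.37×814/(cos 39° + 0.37 sin 39°) = 301/1.01 = 298 N.

P ≈ 298 N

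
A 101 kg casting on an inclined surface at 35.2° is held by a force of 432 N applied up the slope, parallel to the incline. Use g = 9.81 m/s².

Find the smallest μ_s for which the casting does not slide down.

N = m g cos θ = 809.6 N.
Friction must make up the shortfall along the incline: f = m g sin θ − P = 571.1 − 432 = 139.1 N.
At the threshold f = μ_s N, so μ_s,min = 139.1/809.6 = 0.172.

μ_s,min ≈ 0.172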